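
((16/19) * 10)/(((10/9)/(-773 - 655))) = -205632/19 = -10822.74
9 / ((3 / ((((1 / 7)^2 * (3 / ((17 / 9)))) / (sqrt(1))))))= 81 / 833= 0.10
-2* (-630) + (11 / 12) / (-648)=9797749 / 7776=1260.00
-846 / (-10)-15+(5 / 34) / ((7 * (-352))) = 29154023 / 418880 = 69.60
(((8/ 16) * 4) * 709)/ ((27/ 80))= 113440/ 27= 4201.48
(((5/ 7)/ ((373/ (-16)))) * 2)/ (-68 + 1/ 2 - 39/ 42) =160/ 178667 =0.00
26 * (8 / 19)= 208 / 19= 10.95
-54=-54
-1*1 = -1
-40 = -40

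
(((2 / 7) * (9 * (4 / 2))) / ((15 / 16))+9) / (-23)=-507 / 805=-0.63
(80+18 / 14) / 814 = 569 / 5698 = 0.10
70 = 70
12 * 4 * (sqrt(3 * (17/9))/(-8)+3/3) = 48 - 2 * sqrt(51) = 33.72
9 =9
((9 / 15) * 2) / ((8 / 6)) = 9 / 10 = 0.90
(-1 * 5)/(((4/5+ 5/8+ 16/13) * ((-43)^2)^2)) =-2600/4721364181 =-0.00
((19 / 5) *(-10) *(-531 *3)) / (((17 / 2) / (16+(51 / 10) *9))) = 37470546 / 85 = 440829.95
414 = 414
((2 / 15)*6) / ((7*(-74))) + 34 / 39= 43952 / 50505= 0.87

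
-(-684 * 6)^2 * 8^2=-1077940224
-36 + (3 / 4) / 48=-2303 / 64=-35.98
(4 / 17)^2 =16 / 289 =0.06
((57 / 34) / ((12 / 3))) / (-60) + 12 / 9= 10823 / 8160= 1.33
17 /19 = 0.89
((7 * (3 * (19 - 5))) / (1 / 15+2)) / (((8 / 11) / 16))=97020 / 31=3129.68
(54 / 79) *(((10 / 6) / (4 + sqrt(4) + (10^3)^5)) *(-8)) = -360 / 39500000000000237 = -0.00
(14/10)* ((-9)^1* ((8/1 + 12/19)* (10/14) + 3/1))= -10971/95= -115.48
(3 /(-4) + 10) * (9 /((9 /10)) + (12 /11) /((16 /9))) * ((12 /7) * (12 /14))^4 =29022084864 /63412811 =457.67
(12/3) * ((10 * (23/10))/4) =23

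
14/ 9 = 1.56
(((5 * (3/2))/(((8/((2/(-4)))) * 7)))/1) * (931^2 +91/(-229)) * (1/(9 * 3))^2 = -2625505/32976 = -79.62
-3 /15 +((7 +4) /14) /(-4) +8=2129 /280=7.60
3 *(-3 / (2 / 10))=-45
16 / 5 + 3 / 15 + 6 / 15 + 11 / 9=226 / 45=5.02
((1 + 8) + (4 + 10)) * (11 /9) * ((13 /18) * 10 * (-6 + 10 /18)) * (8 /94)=-3223220 /34263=-94.07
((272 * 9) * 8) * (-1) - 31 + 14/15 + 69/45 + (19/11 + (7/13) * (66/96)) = -673030159/34320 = -19610.44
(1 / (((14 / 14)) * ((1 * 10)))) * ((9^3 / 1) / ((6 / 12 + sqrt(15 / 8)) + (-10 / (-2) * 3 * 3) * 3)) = 395118 / 734335 - 729 * sqrt(30) / 734335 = 0.53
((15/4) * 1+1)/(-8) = -0.59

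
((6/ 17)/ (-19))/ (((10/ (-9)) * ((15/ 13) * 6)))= 39/ 16150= 0.00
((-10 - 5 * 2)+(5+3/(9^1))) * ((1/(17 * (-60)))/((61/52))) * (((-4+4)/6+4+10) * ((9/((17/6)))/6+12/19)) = 200200/1004853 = 0.20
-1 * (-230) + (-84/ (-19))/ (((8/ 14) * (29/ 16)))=129082/ 551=234.27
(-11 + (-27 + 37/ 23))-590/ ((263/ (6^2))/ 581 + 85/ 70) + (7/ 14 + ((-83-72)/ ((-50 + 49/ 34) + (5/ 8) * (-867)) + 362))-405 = -53035412180211/ 94785421394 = -559.53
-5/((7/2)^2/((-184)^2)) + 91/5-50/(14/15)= -3394266/245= -13854.15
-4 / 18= -0.22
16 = 16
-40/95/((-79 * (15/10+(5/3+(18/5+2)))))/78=40/5131919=0.00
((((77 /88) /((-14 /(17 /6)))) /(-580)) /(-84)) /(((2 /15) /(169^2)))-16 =-10463393 /623616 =-16.78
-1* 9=-9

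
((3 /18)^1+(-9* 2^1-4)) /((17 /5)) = -655 /102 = -6.42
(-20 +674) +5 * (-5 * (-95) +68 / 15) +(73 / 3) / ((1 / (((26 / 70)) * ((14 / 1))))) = 15891 / 5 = 3178.20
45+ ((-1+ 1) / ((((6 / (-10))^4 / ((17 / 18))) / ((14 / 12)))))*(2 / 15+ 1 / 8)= 45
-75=-75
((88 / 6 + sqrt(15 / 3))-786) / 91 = -178 / 21 + sqrt(5) / 91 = -8.45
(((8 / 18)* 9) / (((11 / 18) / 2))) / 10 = 72 / 55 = 1.31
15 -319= -304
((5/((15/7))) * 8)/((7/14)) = 112/3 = 37.33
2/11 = 0.18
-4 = -4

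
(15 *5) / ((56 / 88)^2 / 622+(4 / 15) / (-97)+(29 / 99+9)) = 24638897250 / 3052211141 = 8.07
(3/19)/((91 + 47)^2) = 1/120612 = 0.00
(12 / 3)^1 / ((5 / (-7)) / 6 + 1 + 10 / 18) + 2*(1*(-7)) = -2030 / 181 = -11.22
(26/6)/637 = 1/147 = 0.01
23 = 23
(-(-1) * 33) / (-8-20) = -33 / 28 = -1.18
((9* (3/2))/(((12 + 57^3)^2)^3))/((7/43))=43/20925725051962305449921393156250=0.00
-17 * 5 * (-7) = 595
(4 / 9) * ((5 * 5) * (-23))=-2300 / 9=-255.56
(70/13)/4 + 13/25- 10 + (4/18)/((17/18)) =-87279/11050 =-7.90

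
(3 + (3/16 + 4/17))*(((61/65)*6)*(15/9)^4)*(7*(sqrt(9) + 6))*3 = 49692125/1768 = 28106.41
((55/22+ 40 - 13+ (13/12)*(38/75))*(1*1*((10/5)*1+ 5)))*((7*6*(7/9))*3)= 4638046/225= 20613.54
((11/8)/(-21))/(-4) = 11/672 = 0.02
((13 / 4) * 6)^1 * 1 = 39 / 2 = 19.50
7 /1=7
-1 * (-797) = 797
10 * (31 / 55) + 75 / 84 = 2011 / 308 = 6.53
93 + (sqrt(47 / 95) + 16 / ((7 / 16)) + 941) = sqrt(4465) / 95 + 7494 / 7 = 1071.27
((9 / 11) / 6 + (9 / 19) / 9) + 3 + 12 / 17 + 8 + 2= 98737 / 7106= 13.89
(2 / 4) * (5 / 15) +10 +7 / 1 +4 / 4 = 109 / 6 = 18.17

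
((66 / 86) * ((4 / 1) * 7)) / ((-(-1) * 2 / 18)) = 8316 / 43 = 193.40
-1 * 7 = -7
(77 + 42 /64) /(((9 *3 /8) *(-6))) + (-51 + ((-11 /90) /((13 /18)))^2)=-54.81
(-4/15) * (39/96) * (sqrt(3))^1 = -0.19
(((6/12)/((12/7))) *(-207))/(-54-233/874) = 211071/189716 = 1.11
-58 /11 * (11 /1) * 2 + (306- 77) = 113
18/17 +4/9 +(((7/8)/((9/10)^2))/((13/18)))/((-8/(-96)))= 38690/1989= 19.45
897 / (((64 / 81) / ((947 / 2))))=68806179 / 128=537548.27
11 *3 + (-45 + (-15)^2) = 213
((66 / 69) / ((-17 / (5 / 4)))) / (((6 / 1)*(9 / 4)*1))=-55 / 10557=-0.01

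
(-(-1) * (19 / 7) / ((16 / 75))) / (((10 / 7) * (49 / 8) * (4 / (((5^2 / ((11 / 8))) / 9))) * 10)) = 475 / 6468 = 0.07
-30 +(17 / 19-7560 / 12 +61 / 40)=-499761 / 760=-657.58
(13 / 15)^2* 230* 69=178802 / 15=11920.13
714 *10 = 7140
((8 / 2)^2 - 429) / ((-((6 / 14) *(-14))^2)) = 413 / 36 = 11.47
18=18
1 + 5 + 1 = 7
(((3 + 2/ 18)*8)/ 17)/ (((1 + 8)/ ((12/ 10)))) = 448/ 2295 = 0.20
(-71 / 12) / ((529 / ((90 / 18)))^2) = -1775 / 3358092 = -0.00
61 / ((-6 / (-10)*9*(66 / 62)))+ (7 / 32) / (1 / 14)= 194939 / 14256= 13.67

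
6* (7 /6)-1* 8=-1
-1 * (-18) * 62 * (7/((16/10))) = 9765/2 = 4882.50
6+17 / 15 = 107 / 15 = 7.13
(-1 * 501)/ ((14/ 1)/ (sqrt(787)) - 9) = 7014 * sqrt(787)/ 63551 + 3548583/ 63551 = 58.93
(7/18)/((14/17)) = 17/36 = 0.47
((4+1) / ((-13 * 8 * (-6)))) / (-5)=-1 / 624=-0.00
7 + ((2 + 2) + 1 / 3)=34 / 3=11.33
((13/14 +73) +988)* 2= 14867/7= 2123.86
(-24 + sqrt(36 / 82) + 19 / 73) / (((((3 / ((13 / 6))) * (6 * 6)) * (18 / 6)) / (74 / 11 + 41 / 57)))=-105187901 / 88978824 + 60697 * sqrt(82) / 16658136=-1.15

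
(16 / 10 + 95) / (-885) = -161 / 1475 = -0.11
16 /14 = 8 /7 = 1.14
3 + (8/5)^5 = 42143/3125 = 13.49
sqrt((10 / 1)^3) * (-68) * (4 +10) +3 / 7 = 3 / 7 - 9520 * sqrt(10) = -30104.45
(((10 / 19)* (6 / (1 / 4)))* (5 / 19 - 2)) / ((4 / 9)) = -17820 / 361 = -49.36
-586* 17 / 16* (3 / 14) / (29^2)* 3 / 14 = -0.03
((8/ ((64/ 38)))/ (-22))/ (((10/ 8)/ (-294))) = 2793/ 55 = 50.78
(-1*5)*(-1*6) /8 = 15 /4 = 3.75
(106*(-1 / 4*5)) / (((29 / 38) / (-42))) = 211470 / 29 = 7292.07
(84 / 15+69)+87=808 / 5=161.60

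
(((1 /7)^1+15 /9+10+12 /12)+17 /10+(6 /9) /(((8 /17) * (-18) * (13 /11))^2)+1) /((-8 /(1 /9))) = -0.22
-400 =-400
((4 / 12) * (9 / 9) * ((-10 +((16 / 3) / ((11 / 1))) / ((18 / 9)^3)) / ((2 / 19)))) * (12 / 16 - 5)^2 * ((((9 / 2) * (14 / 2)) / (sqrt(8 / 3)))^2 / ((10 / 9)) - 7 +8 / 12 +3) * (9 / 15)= -71656720859 / 633600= -113094.57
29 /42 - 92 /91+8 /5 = 499 /390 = 1.28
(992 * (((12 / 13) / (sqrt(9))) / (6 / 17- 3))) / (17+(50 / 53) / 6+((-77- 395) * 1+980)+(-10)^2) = -446896 / 2422875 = -0.18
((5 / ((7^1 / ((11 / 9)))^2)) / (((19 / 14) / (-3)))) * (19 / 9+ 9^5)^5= -51302471321295109535848096000000 / 212044959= -241941480539016773022404.60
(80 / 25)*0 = 0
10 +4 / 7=74 / 7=10.57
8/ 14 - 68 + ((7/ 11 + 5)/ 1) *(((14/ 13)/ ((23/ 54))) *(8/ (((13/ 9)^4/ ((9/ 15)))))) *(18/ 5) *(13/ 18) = -33601441144/ 1264538275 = -26.57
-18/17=-1.06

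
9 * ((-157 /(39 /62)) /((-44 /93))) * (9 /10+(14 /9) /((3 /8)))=205645351 /8580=23967.99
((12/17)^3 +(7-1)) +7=13.35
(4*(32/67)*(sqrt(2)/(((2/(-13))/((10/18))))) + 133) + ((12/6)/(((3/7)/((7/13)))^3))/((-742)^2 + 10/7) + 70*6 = 63211477240996/114306467301 -4160*sqrt(2)/603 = 543.24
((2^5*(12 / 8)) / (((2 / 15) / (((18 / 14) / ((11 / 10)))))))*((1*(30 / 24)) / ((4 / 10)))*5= 6574.68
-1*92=-92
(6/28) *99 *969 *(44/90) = 351747/35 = 10049.91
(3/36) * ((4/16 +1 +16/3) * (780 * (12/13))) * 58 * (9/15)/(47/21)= 6141.83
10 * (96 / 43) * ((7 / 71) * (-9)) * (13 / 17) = -15.15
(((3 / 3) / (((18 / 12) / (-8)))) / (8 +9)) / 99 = -16 / 5049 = -0.00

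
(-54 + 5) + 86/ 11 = -453/ 11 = -41.18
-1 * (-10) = 10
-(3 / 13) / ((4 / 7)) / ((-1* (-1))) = -21 / 52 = -0.40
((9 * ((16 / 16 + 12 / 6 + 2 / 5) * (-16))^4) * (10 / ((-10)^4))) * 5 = 6157836288 / 15625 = 394101.52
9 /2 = 4.50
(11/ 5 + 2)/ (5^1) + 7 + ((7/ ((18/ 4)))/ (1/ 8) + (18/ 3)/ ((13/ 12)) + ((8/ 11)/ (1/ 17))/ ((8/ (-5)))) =18.10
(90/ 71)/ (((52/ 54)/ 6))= 7290/ 923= 7.90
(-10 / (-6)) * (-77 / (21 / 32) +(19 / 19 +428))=4675 / 9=519.44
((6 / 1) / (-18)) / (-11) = 1 / 33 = 0.03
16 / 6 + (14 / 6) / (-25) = 193 / 75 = 2.57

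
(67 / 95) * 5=3.53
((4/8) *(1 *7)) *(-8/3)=-28/3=-9.33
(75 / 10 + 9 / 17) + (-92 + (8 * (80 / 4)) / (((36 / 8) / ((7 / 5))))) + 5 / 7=-71711 / 2142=-33.48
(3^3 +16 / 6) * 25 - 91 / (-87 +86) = 2498 / 3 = 832.67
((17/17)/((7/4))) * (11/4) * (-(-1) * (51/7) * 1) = 561/49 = 11.45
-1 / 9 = -0.11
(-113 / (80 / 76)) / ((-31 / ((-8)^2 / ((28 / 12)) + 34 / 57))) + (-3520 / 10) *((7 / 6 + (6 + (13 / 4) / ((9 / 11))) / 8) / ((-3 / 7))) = 121813597 / 58590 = 2079.09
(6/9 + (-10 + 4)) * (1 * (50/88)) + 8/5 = -236/165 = -1.43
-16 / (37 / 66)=-28.54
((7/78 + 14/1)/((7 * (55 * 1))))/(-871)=-157/3736590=-0.00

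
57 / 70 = 0.81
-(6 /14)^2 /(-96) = 3 /1568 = 0.00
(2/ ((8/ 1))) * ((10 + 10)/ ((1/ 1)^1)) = 5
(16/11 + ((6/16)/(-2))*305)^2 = 96216481/30976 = 3106.16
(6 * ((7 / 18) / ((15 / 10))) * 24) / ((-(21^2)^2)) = -0.00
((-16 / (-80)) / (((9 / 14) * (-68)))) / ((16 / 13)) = -91 / 24480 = -0.00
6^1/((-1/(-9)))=54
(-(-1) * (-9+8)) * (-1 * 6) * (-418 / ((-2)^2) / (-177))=209 / 59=3.54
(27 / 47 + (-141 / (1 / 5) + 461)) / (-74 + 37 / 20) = 228820 / 67821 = 3.37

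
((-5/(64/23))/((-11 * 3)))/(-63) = -115/133056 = -0.00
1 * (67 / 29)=67 / 29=2.31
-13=-13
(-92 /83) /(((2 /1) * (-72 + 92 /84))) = 966 /123587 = 0.01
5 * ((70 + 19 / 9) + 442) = 23135 / 9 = 2570.56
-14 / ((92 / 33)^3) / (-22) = 22869 / 778688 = 0.03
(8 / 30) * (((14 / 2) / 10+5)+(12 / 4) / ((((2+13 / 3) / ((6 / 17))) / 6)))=14434 / 8075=1.79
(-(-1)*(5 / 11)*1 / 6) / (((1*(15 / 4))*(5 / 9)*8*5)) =1 / 1100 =0.00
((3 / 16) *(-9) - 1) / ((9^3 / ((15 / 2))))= -215 / 7776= -0.03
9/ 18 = 1/ 2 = 0.50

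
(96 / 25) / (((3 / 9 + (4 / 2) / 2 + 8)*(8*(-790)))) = -9 / 138250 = -0.00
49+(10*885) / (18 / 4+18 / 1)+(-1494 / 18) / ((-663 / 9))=294014 / 663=443.46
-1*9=-9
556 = 556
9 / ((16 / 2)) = 9 / 8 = 1.12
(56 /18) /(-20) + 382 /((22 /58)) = 498433 /495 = 1006.94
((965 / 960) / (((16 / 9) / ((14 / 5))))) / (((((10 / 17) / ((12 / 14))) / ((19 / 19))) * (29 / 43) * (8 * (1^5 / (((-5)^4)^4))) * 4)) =7749920654296875 / 475136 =16310952346.90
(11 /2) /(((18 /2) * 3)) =11 /54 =0.20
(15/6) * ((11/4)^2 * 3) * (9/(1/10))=81675/16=5104.69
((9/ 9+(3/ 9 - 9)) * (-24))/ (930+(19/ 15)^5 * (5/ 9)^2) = 452709000/ 2290624849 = 0.20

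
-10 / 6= -5 / 3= -1.67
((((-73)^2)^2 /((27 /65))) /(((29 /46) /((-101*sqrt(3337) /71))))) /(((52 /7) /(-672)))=258598926264560*sqrt(3337) /18531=806131635148.03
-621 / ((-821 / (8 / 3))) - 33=-25437 / 821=-30.98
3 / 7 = 0.43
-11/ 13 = -0.85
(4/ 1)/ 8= 1/ 2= 0.50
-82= -82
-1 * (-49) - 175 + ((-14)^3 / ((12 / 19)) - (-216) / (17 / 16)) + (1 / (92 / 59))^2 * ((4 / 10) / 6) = -3070098781 / 719440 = -4267.35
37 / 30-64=-1883 / 30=-62.77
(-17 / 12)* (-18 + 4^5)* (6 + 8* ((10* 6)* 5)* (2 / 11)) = -6934861 / 11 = -630441.91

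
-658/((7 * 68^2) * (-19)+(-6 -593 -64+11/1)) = 329/307822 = 0.00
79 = 79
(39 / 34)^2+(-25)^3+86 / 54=-487596725 / 31212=-15622.09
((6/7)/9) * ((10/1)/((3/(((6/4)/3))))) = 10/63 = 0.16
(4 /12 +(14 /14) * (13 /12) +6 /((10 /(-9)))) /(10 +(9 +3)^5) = -239 /14930520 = -0.00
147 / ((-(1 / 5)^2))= -3675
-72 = -72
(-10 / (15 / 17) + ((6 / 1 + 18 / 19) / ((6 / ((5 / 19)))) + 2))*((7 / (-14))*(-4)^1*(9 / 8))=-14667 / 722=-20.31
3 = 3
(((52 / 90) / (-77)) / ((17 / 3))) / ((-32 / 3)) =13 / 104720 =0.00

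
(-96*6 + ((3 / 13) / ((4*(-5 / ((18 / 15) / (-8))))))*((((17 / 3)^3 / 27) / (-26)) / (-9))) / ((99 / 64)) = -113542031774 / 304922475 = -372.36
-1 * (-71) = 71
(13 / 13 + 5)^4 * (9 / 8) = 1458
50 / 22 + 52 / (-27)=103 / 297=0.35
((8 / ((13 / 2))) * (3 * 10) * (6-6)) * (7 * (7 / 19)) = 0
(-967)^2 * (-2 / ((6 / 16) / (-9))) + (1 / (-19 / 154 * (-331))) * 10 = 282277188148 / 6289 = 44884272.24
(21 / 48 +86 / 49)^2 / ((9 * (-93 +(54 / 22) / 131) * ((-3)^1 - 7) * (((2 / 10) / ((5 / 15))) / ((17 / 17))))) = 52569121 / 54903532544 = 0.00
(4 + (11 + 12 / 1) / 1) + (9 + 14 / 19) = 698 / 19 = 36.74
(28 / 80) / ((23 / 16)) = 28 / 115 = 0.24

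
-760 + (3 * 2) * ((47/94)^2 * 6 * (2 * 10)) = -580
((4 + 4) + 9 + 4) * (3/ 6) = 21/ 2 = 10.50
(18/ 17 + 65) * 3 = 3369/ 17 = 198.18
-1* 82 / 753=-82 / 753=-0.11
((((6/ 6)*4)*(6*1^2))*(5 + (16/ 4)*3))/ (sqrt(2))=204*sqrt(2)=288.50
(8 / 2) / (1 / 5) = 20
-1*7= -7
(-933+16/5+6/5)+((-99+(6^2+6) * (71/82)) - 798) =-366793/205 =-1789.23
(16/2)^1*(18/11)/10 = 72/55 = 1.31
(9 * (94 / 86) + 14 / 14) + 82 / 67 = 34748 / 2881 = 12.06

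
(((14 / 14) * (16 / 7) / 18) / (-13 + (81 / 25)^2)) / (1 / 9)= -1250 / 2737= -0.46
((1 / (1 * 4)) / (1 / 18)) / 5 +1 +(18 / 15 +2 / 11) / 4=247 / 110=2.25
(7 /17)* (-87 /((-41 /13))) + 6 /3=9311 /697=13.36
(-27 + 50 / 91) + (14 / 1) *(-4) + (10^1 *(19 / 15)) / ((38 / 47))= -18232 / 273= -66.78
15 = 15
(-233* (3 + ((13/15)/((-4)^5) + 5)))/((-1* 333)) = 28628011/5114880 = 5.60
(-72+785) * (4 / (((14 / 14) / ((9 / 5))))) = 25668 / 5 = 5133.60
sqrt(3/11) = sqrt(33)/11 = 0.52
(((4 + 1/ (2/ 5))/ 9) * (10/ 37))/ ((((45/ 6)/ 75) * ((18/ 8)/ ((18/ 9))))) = 5200/ 2997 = 1.74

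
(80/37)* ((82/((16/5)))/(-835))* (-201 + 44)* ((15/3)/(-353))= -321850/2181187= -0.15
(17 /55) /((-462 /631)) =-10727 /25410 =-0.42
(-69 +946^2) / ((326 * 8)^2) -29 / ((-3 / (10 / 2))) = 988925821 / 20404992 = 48.46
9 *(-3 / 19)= -27 / 19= -1.42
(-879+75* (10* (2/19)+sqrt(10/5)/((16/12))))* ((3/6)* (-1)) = 15201/38-225* sqrt(2)/8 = 360.25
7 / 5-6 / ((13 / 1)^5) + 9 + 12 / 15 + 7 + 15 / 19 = 669812002 / 35272835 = 18.99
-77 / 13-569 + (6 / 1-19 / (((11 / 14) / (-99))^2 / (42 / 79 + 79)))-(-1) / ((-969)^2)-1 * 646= -23135274163984895 / 964312947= -23991458.62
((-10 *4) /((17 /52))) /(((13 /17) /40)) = -6400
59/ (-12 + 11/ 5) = -295/ 49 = -6.02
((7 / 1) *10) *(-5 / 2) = -175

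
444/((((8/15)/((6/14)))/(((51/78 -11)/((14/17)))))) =-22842135/5096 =-4482.37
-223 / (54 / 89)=-19847 / 54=-367.54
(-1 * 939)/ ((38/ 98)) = -46011/ 19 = -2421.63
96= 96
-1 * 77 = -77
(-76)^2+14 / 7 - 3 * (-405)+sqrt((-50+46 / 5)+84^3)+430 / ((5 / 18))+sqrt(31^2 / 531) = 31 * sqrt(59) / 177+2 * sqrt(3704145) / 5+8541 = 9312.19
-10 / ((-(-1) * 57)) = -10 / 57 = -0.18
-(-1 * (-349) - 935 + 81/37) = 21601/37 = 583.81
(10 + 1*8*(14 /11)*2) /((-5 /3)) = -1002 /55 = -18.22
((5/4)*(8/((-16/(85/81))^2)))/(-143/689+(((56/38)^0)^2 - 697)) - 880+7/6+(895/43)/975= -76115379681200939/86611670720640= -878.81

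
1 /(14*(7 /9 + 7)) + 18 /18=989 /980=1.01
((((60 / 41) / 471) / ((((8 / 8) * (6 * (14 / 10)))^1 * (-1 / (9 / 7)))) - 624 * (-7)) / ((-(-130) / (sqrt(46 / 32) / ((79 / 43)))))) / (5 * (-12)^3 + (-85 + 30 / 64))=-236968499448 * sqrt(23) / 452180800109675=-0.00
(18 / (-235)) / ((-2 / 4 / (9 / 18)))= 18 / 235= 0.08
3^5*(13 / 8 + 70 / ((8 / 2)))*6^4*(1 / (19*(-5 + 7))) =3011499 / 19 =158499.95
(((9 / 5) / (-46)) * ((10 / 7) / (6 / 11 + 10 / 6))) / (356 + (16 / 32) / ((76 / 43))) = -45144 / 636483715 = -0.00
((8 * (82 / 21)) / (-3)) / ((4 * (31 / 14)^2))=-4592 / 8649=-0.53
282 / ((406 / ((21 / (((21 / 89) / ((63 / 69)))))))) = 37647 / 667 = 56.44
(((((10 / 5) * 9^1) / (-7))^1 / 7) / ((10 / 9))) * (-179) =14499 / 245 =59.18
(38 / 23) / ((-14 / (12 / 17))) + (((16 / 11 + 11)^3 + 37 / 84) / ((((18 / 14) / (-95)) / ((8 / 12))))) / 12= -7932.20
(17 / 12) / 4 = 17 / 48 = 0.35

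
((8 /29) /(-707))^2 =64 /420373009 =0.00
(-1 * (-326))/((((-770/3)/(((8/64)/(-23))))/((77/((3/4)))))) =163/230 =0.71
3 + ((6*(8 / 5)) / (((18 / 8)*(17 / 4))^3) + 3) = 35881306 / 5969295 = 6.01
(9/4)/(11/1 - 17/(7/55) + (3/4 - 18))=-7/435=-0.02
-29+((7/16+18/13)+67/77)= -421345/16016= -26.31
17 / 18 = 0.94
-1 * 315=-315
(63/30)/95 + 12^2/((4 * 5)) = 6861/950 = 7.22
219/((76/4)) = 11.53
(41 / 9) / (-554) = -41 / 4986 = -0.01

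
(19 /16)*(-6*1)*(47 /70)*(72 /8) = -24111 /560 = -43.06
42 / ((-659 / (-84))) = 5.35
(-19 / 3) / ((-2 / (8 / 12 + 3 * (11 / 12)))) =779 / 72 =10.82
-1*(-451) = 451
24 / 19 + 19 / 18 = 793 / 342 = 2.32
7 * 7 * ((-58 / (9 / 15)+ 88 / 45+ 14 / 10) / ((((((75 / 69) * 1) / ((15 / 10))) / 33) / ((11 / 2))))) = -572605033 / 500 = -1145210.07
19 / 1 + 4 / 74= 705 / 37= 19.05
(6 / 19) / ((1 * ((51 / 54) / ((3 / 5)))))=324 / 1615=0.20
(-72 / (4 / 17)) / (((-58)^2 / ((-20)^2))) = -30600 / 841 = -36.39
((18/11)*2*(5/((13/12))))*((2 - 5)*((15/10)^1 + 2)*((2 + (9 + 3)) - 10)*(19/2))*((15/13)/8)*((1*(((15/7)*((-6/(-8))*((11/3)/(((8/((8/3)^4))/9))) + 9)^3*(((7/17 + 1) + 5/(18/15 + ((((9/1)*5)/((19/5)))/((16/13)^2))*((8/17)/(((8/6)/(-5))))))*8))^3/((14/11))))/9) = -99140878590092918099494713275488251548153267222632038400000/2671843507923785782472336760177141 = -37105795416563336861011110.00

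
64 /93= 0.69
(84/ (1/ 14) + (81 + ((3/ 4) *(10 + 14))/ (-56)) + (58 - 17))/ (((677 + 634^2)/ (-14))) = -36335/ 805266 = -0.05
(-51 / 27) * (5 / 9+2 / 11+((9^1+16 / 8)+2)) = -23120 / 891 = -25.95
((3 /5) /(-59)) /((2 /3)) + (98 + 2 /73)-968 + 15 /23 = -861172621 /990610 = -869.34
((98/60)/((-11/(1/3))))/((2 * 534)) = -49/1057320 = -0.00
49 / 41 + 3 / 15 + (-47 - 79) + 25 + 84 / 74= -746893 / 7585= -98.47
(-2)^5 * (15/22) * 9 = -2160/11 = -196.36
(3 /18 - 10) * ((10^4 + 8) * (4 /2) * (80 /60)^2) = -1049728 /3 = -349909.33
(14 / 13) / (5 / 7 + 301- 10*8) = 0.00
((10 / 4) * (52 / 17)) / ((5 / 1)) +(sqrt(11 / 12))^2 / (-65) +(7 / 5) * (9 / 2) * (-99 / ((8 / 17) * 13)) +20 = -4266307 / 53040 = -80.44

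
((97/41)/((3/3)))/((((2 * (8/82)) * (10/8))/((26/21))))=1261/105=12.01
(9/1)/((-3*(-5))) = 3/5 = 0.60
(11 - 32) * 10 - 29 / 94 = -19769 / 94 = -210.31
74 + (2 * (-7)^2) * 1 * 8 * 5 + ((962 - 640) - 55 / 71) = 306381 / 71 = 4315.23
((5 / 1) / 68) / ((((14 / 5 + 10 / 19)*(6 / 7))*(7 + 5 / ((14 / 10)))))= 23275 / 9540672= 0.00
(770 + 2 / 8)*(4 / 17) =3081 / 17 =181.24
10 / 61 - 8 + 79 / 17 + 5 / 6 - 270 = -1694597 / 6222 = -272.36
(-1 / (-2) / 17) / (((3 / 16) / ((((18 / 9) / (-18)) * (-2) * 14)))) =224 / 459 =0.49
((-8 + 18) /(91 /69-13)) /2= -345 /806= -0.43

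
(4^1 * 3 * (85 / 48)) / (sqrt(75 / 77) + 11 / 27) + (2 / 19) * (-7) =-39473483 / 3447208 + 309825 * sqrt(231) / 181432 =14.50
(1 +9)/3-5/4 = 25/12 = 2.08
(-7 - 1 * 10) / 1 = -17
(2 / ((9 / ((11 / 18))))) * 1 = 11 / 81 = 0.14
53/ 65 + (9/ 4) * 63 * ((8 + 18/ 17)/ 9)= 317117/ 2210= 143.49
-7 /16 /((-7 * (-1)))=-1 /16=-0.06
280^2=78400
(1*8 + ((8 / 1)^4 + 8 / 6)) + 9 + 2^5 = 12439 / 3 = 4146.33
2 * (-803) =-1606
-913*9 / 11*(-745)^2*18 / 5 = -1492573230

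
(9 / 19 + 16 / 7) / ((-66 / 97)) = -4.06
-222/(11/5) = -1110/11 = -100.91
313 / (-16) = -19.56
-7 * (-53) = 371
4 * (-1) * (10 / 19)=-40 / 19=-2.11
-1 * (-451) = 451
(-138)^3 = -2628072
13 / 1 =13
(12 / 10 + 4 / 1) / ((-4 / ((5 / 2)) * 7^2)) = -13 / 196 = -0.07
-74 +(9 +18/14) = -63.71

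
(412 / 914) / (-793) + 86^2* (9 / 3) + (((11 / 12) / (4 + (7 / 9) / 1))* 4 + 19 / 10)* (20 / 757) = 261741898375176 / 11796514951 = 22188.07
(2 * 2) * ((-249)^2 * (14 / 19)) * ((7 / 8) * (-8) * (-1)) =24304392 / 19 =1279178.53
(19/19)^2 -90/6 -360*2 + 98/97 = -71100/97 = -732.99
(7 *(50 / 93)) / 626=175 / 29109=0.01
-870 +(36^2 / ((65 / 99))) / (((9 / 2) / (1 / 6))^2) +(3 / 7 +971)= 47382 / 455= 104.14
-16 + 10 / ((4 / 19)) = 63 / 2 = 31.50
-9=-9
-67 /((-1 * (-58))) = -67 /58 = -1.16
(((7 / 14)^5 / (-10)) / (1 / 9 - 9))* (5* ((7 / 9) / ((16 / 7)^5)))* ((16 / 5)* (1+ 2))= 0.00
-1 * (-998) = 998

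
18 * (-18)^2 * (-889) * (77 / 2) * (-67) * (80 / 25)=213980792256 / 5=42796158451.20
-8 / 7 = -1.14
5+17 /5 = 8.40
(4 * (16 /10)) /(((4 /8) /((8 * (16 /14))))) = 4096 /35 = 117.03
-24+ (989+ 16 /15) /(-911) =-25.09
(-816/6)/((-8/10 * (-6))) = -85/3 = -28.33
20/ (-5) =-4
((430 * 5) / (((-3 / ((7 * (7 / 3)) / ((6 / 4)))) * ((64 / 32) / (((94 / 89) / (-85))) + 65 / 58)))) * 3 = 146.47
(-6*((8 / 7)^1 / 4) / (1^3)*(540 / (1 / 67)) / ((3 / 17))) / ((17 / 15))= -2170800 / 7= -310114.29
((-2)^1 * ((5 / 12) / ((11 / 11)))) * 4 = -10 / 3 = -3.33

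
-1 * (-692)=692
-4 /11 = -0.36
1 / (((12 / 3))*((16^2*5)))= 1 / 5120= 0.00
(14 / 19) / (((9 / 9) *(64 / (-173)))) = -1211 / 608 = -1.99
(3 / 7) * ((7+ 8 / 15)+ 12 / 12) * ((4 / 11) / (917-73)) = 128 / 81235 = 0.00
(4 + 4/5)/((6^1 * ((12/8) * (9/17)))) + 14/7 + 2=676/135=5.01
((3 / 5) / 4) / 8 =3 / 160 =0.02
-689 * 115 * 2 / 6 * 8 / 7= -633880 / 21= -30184.76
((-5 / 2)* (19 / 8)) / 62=-95 / 992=-0.10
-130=-130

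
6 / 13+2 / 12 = 49 / 78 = 0.63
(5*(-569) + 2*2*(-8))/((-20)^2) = -2877/400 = -7.19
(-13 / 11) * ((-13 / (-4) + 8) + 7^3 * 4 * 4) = -6499.11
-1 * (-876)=876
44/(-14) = -22/7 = -3.14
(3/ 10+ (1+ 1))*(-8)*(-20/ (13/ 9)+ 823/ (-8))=279197/ 130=2147.67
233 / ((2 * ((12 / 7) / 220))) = 89705 / 6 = 14950.83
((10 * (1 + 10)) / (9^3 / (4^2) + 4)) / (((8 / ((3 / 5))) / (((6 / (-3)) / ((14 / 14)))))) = -264 / 793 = -0.33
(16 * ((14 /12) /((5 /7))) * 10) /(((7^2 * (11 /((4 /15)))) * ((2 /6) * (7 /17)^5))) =32.77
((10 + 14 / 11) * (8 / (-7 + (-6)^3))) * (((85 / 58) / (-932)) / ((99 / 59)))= 621860 / 1640917179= 0.00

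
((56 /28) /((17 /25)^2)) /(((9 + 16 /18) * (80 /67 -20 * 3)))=-75375 /10134074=-0.01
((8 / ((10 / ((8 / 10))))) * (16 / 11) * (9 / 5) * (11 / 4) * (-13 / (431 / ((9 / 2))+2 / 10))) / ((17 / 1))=-67392 / 1835575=-0.04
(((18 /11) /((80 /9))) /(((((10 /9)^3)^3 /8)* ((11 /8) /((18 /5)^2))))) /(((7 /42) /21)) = 160137547184727 /236328125000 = 677.61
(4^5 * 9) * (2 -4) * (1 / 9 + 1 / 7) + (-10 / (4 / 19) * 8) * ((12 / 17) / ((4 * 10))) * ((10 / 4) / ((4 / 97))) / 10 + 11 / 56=-4721.60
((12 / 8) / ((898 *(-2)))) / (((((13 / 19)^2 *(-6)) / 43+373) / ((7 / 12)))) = -108661 / 83177285920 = -0.00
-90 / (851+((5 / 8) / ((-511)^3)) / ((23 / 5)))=-2209647681360 / 20893446409279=-0.11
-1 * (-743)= 743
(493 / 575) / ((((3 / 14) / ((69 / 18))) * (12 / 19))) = 65569 / 2700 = 24.28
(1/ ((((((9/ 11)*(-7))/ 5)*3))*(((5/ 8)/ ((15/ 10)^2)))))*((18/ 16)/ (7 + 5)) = -11/ 112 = -0.10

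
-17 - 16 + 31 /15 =-464 /15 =-30.93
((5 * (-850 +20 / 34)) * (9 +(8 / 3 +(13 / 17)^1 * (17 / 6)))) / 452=-129.98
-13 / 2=-6.50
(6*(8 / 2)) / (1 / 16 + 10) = 384 / 161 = 2.39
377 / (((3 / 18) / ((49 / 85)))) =110838 / 85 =1303.98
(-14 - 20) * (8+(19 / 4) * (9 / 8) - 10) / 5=-1819 / 80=-22.74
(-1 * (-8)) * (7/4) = 14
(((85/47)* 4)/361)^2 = 0.00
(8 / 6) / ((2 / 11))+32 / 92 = 530 / 69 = 7.68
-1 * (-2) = 2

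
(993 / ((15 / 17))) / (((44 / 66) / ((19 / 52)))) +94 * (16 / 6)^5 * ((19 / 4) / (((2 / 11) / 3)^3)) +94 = 1265796678251 / 4680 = 270469375.69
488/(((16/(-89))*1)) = -5429/2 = -2714.50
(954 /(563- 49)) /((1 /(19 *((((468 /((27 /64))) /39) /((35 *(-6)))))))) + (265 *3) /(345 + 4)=-23531629 /9417765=-2.50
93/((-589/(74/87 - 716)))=112.92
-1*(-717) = 717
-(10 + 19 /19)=-11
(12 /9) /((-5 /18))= -4.80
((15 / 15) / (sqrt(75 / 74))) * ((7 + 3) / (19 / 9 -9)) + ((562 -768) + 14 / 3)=-604 / 3 -3 * sqrt(222) / 31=-202.78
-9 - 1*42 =-51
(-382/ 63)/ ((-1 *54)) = 191/ 1701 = 0.11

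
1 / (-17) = -1 / 17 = -0.06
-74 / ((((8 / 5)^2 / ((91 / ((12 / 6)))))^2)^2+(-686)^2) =-26787094140625 / 170349991276621594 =-0.00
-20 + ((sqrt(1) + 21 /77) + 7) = -129 /11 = -11.73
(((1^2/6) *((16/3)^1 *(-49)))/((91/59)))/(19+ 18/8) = -13216/9945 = -1.33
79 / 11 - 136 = -1417 / 11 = -128.82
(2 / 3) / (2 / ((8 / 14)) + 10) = 0.05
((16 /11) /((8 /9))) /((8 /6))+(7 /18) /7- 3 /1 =-170 /99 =-1.72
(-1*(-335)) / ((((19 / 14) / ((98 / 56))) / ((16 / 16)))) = 16415 / 38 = 431.97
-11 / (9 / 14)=-154 / 9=-17.11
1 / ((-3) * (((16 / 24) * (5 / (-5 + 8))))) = -3 / 10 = -0.30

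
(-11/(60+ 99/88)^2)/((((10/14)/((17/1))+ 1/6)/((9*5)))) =-2513280/3958781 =-0.63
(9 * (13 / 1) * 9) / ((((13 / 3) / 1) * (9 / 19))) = 513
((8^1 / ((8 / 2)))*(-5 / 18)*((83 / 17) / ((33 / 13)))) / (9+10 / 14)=-37765 / 343332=-0.11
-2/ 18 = -1/ 9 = -0.11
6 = 6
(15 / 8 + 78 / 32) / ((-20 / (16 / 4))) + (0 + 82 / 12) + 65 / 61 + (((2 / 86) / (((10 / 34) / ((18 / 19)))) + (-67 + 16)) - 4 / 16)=-527937511 / 11960880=-44.14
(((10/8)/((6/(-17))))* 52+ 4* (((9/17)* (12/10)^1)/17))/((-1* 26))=1595429/225420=7.08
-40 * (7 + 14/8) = -350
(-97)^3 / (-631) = 912673 / 631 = 1446.39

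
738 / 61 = 12.10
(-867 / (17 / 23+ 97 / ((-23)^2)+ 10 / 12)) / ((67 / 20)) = -55037160 / 373391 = -147.40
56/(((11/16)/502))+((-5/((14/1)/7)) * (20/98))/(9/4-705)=61953901388/1515129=40890.18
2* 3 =6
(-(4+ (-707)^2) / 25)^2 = 249853021609 / 625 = 399764834.57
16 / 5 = 3.20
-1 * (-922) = 922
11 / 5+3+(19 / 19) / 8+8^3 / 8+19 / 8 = 717 / 10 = 71.70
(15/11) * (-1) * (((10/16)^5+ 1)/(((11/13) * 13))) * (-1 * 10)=244725/180224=1.36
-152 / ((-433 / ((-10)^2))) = 15200 / 433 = 35.10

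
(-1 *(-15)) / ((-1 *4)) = -15 / 4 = -3.75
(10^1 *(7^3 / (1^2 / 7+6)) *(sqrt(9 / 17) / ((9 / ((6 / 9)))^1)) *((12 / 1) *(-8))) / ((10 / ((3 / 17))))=-153664 *sqrt(17) / 12427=-50.98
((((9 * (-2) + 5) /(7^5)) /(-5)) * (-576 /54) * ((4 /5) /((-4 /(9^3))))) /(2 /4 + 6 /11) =2223936 /9664025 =0.23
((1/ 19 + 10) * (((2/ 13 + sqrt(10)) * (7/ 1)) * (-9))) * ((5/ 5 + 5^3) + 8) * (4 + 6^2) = -64496880 * sqrt(10)/ 19 - 128993760/ 247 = -11256823.14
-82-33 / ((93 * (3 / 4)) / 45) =-3202 / 31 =-103.29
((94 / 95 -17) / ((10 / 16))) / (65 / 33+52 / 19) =-30888 / 5675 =-5.44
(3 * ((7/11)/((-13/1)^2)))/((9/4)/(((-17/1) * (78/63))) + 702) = 952/59151807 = 0.00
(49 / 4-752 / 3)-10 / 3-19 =-1043 / 4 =-260.75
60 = 60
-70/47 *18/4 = -315/47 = -6.70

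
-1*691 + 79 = -612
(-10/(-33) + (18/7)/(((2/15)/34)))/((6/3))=75770/231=328.01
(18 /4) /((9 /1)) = 0.50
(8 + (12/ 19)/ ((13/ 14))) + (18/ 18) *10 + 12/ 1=7578/ 247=30.68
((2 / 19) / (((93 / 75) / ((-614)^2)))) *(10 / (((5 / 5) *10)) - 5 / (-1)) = 113098800 / 589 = 192018.34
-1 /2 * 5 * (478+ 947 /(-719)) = -1713675 /1438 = -1191.71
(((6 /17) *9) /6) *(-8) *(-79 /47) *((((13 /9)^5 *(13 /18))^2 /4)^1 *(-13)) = -23927133420787987 /50146933255182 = -477.14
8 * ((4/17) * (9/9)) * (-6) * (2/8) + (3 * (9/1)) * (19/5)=99.78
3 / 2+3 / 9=1.83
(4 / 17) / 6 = 2 / 51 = 0.04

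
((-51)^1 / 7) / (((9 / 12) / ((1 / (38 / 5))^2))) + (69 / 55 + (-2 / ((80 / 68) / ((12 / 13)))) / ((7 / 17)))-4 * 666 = -963650278 / 361361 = -2666.72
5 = 5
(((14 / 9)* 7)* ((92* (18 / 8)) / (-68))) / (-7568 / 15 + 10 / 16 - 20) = 67620 / 1068773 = 0.06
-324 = -324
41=41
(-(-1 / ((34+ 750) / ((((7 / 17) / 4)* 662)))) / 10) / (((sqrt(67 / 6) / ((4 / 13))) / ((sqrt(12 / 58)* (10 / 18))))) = 331* sqrt(1943) / 72139704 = 0.00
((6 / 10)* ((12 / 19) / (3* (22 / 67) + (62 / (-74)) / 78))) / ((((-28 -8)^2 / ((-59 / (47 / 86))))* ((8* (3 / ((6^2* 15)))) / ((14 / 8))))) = -1716957879 / 1345922456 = -1.28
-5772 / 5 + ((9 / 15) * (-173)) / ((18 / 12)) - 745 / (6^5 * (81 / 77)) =-3853745833 / 3149280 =-1223.69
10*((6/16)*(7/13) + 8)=4265/52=82.02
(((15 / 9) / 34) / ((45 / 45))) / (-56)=-5 / 5712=-0.00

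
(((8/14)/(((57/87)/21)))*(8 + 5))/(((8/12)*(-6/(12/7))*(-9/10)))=15080/133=113.38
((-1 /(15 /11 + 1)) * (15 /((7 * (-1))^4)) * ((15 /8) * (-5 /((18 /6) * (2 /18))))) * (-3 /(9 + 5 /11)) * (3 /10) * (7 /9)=-81675 /14839552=-0.01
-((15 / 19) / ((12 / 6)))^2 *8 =-450 / 361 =-1.25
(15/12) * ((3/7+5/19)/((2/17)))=1955/266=7.35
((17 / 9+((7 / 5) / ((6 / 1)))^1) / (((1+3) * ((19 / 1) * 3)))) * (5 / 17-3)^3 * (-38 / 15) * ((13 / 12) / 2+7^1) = 420625357 / 119385900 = 3.52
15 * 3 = 45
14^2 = 196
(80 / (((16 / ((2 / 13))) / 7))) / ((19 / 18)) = 1260 / 247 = 5.10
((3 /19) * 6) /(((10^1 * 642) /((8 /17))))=12 /172805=0.00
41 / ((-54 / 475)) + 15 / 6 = -9670 / 27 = -358.15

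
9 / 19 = 0.47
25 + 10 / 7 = 185 / 7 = 26.43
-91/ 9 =-10.11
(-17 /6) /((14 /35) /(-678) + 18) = -9605 /61018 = -0.16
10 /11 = 0.91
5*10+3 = 53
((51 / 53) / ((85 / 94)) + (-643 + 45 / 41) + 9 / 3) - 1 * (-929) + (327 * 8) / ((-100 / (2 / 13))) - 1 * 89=198.14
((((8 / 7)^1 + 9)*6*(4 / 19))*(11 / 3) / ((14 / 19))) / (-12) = -781 / 147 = -5.31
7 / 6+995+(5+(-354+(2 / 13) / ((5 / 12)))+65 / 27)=2281301 / 3510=649.94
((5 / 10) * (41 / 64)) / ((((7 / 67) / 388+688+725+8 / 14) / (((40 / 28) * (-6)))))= -3996885 / 2057843752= -0.00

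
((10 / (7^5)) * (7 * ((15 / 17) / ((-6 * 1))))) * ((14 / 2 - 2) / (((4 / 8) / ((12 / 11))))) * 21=-9000 / 64141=-0.14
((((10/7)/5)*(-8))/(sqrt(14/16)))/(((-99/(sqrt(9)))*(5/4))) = 128*sqrt(14)/8085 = 0.06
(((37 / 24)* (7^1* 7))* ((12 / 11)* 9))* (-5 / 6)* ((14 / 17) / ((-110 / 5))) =23.14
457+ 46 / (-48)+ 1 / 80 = 109453 / 240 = 456.05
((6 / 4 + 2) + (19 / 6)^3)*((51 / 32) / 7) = 8.03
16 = 16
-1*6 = -6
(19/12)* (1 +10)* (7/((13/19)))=178.19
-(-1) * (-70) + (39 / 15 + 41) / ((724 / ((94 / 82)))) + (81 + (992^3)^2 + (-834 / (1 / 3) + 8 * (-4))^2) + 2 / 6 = 212155218704904266577509 / 222630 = 952949821250075311.40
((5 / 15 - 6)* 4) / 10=-34 / 15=-2.27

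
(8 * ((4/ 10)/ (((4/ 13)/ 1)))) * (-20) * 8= -1664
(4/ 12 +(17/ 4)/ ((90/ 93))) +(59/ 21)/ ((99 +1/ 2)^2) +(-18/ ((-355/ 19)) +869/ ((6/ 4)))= 585.02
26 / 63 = 0.41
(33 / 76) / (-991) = -33 / 75316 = -0.00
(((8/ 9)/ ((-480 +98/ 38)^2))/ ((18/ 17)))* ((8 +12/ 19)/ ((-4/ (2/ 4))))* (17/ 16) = -225131/ 53319410568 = -0.00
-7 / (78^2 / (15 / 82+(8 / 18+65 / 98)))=-5834 / 3928743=-0.00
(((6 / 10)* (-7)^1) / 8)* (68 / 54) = -119 / 180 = -0.66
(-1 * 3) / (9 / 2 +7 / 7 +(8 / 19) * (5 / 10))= -114 / 217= -0.53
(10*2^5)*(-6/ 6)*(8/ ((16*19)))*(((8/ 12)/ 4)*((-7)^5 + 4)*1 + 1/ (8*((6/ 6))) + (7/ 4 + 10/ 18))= 4029220/ 171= 23562.69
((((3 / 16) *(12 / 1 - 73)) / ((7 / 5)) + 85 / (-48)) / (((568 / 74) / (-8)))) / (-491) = -30895 / 1464162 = -0.02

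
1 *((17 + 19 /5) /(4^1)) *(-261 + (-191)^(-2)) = -49512008 /36481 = -1357.20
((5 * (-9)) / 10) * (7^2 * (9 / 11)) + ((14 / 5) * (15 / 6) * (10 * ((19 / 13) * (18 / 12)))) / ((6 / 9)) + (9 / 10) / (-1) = 69903 / 1430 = 48.88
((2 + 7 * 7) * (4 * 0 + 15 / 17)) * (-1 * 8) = -360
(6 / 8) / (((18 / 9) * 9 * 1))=1 / 24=0.04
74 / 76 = 37 / 38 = 0.97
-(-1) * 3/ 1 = 3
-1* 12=-12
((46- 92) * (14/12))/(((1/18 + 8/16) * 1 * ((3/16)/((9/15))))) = -309.12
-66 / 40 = -1.65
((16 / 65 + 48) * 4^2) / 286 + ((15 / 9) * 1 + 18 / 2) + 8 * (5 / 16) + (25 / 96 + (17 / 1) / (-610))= 876254939 / 54431520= 16.10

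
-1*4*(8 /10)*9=-144 /5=-28.80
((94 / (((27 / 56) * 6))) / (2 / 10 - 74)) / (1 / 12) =-52640 / 9963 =-5.28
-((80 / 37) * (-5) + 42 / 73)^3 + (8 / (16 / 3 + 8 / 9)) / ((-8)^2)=9466360977499837 / 8827785389248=1072.34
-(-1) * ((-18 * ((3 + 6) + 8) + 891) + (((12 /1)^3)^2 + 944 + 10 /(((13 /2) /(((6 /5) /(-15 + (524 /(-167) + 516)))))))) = 2987513.00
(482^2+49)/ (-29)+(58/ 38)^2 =-83862264/ 10469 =-8010.53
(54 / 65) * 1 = 54 / 65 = 0.83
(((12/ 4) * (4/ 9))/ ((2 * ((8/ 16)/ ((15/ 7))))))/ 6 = 10/ 21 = 0.48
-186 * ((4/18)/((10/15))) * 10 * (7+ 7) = -8680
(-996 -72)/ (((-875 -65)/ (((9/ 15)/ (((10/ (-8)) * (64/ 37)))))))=-29637/ 94000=-0.32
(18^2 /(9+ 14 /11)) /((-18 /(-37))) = 64.83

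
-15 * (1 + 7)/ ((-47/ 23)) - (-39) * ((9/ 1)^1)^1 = 19257/ 47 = 409.72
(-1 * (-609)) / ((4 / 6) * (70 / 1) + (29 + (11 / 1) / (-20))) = 36540 / 4507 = 8.11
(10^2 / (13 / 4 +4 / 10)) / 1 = 2000 / 73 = 27.40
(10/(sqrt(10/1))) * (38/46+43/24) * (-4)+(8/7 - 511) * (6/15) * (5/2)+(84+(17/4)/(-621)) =-7404923/17388 - 1445 * sqrt(10)/138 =-458.98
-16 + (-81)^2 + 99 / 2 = 13189 / 2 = 6594.50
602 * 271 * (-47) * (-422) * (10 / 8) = 4044698035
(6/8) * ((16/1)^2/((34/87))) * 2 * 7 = 116928/17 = 6878.12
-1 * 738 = -738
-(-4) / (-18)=-2 / 9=-0.22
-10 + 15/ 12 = -35/ 4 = -8.75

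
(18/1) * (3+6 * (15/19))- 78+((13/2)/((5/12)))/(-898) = 2612439/42655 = 61.25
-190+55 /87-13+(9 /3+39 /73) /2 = -200.60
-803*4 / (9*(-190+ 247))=-3212 / 513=-6.26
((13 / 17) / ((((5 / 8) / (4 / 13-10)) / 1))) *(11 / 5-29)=317.82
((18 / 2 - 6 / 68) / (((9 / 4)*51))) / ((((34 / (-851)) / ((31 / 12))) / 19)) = -50625139 / 530604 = -95.41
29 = 29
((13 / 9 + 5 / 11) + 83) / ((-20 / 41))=-68921 / 396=-174.04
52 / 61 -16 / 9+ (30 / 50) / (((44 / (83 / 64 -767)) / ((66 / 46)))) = -51417845 / 3232512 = -15.91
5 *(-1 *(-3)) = 15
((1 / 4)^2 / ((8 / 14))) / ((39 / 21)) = 49 / 832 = 0.06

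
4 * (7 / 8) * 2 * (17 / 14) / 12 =17 / 24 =0.71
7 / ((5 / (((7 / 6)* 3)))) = 49 / 10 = 4.90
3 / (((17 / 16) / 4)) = 192 / 17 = 11.29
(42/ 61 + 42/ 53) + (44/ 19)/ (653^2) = 38791421800/ 26193025643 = 1.48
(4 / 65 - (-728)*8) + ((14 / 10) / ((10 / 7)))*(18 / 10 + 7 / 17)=160949578 / 27625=5826.23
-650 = -650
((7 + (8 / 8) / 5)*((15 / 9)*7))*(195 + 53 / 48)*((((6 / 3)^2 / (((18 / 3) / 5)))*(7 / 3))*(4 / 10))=461237 / 9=51248.56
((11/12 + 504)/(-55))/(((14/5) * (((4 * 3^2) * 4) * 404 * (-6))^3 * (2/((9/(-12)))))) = -6059/209582985188525211648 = -0.00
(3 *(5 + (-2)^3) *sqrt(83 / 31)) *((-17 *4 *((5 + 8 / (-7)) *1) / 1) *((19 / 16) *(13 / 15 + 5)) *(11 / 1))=6331446 *sqrt(2573) / 1085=296000.92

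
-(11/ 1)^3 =-1331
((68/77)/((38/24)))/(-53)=-816/77539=-0.01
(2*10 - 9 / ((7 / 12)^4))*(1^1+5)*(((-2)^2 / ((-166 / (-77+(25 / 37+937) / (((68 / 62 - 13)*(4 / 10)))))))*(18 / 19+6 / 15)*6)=-530829422452736 / 28719669545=-18483.13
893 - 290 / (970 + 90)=94629 / 106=892.73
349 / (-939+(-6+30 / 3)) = -349 / 935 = -0.37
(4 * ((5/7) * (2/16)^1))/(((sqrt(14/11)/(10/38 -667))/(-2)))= 31670 * sqrt(154)/931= 422.14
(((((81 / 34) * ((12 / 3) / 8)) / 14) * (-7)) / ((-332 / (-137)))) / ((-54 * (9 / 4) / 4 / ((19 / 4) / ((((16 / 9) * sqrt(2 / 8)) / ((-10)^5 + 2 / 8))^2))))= 11244903775270281 / 23117824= 486417050.99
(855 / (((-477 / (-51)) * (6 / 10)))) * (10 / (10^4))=323 / 2120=0.15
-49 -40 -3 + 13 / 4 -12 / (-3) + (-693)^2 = 1920657 / 4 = 480164.25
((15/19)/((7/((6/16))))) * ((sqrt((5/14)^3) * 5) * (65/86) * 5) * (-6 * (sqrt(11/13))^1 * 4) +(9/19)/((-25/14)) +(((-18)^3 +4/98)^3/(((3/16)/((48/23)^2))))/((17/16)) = -2179347388862761923524382/502558292075-84375 * sqrt(10010)/2241848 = -4336506676402.46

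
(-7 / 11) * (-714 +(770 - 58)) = 14 / 11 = 1.27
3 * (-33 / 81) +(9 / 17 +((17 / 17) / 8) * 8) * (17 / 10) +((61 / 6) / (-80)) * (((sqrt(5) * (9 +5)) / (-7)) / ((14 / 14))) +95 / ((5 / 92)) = 61 * sqrt(5) / 240 +78722 / 45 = 1749.95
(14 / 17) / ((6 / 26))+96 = 5078 / 51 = 99.57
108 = 108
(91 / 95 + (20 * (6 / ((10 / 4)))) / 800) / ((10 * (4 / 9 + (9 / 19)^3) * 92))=3141783 / 1563862000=0.00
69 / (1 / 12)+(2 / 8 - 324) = 2017 / 4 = 504.25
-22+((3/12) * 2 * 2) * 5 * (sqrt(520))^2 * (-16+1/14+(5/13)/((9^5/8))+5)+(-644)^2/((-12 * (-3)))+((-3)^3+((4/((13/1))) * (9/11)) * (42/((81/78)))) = -76988342813/4546773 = -16932.52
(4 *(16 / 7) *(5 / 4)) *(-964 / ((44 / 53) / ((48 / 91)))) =-49048320 / 7007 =-6999.90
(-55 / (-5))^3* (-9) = -11979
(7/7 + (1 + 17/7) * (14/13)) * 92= 5612/13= 431.69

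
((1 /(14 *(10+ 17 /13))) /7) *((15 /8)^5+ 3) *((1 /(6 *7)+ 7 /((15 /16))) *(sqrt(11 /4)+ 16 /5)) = 5846225957 *sqrt(11) /66087813120+ 5846225957 /10326220800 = 0.86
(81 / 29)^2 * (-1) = -6561 / 841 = -7.80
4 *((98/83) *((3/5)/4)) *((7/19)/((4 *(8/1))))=1029/126160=0.01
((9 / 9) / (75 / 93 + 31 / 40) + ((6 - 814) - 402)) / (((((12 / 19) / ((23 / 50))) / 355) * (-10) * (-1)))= -7358270239 / 235320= -31269.21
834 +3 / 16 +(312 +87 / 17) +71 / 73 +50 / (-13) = 296442351 / 258128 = 1148.43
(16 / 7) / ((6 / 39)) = 104 / 7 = 14.86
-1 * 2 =-2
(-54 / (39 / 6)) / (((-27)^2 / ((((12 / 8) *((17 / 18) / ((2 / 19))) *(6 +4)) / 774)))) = -1615 / 815022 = -0.00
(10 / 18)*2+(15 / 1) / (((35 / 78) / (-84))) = -25262 / 9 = -2806.89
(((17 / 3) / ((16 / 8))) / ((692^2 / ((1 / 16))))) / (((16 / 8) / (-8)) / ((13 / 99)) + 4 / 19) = -0.00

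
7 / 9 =0.78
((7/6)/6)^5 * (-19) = -319333/60466176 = -0.01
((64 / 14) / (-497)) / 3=-32 / 10437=-0.00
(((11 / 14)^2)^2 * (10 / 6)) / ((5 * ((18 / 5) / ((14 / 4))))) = 0.12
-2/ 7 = -0.29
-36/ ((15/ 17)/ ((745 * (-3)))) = 91188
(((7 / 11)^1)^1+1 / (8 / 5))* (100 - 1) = 999 / 8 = 124.88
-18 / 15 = -6 / 5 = -1.20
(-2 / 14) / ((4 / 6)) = -3 / 14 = -0.21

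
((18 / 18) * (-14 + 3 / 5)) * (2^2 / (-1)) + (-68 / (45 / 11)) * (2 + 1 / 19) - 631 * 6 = -1073458 / 285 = -3766.52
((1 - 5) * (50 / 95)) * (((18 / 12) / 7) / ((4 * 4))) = -0.03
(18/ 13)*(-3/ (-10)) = 27/ 65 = 0.42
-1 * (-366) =366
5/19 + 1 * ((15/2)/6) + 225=17215/76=226.51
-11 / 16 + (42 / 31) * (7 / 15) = -137 / 2480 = -0.06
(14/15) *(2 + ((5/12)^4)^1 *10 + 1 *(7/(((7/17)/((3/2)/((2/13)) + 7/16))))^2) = 4354010101/155520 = 27996.46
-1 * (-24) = 24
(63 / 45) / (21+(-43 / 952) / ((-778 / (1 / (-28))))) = 145168576 / 2177528425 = 0.07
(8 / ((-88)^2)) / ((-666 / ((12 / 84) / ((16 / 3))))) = -1 / 24068352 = -0.00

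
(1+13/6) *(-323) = -6137/6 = -1022.83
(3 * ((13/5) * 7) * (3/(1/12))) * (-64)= -628992/5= -125798.40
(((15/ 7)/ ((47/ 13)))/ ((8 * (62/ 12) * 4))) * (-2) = -585/ 81592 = -0.01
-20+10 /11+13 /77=-1457 /77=-18.92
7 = 7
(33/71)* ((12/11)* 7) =252/71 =3.55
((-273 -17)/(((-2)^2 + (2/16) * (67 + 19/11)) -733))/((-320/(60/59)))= -1595/1246788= -0.00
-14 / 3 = -4.67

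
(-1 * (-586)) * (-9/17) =-5274/17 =-310.24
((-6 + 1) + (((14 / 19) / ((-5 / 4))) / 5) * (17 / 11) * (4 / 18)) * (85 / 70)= -4029493 / 658350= -6.12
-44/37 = -1.19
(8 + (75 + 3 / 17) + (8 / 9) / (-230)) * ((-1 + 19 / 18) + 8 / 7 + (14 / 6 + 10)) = 249513451 / 221697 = 1125.47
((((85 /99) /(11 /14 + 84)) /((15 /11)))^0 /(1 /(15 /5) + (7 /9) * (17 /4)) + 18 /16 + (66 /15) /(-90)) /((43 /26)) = 4141111 /5069700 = 0.82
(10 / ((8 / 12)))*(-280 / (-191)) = 4200 / 191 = 21.99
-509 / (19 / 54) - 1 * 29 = -28037 / 19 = -1475.63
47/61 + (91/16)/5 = 9311/4880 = 1.91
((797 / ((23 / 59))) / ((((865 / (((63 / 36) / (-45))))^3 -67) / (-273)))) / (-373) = -4403186697 / 32381913290444153999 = -0.00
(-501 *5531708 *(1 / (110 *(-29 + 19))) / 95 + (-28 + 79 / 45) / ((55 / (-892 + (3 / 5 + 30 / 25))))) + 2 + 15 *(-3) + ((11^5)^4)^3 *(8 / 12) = 47727496998117287108294927047723697924669271561704925391496611840207 / 235125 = 202987759694278733049632900000000000000000000000000000000000000.00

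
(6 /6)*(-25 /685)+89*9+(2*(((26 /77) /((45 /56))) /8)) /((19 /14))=1032129196 /1288485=801.04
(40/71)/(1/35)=19.72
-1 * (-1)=1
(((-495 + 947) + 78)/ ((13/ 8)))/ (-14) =-2120/ 91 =-23.30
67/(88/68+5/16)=18224/437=41.70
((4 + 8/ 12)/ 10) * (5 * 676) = 4732/ 3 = 1577.33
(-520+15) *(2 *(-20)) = 20200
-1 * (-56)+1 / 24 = 56.04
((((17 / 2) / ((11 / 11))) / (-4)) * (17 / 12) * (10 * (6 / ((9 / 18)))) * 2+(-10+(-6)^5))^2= 289578289 / 4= 72394572.25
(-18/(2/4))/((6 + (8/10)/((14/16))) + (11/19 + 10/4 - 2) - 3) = -47880/6641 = -7.21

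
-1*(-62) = 62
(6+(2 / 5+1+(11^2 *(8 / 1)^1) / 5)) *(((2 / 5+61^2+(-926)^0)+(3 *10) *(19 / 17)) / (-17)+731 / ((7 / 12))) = 2098593162 / 10115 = 207473.37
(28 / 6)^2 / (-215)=-196 / 1935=-0.10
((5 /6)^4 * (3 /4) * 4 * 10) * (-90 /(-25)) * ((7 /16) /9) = 4375 /1728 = 2.53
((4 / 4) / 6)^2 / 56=1 / 2016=0.00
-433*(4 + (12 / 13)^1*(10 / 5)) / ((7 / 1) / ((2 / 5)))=-65816 / 455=-144.65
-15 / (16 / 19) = -285 / 16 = -17.81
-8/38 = -4/19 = -0.21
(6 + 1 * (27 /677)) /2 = 4089 /1354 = 3.02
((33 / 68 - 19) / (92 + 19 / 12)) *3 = -11331 / 19091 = -0.59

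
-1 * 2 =-2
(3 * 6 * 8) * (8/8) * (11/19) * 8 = 12672/19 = 666.95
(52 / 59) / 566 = 26 / 16697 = 0.00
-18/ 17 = -1.06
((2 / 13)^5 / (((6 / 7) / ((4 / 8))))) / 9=0.00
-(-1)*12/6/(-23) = -2/23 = -0.09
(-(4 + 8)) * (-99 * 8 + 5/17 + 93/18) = 160454/17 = 9438.47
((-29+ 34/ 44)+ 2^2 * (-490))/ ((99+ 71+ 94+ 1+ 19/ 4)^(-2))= -50925065581/ 352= -144673481.76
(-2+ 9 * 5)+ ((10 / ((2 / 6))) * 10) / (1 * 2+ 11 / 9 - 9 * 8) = 23917 / 619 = 38.64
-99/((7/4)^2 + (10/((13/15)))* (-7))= 20592/16163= 1.27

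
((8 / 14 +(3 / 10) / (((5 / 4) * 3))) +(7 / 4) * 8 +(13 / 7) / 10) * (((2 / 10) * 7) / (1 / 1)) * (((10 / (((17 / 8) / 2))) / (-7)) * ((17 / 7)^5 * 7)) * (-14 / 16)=867449106 / 60025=14451.46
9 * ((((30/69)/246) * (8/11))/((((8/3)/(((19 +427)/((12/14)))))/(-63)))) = -1475145/10373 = -142.21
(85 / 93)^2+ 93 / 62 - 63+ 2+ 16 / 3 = -922525 / 17298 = -53.33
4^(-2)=1 / 16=0.06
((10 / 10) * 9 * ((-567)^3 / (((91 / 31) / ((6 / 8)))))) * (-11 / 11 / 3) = 7265329911 / 52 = 139717882.90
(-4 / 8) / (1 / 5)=-5 / 2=-2.50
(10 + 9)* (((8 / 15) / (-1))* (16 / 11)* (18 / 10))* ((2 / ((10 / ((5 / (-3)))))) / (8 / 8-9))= -304 / 275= -1.11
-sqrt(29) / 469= -0.01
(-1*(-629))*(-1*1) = -629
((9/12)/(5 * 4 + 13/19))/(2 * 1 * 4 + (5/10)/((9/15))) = 57/13886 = 0.00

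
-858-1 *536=-1394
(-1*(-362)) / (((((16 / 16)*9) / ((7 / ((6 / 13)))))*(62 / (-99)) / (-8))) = 724724 / 93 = 7792.73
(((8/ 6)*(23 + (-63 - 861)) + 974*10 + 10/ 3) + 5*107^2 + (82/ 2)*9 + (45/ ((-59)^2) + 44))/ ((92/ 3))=691326735/ 320252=2158.70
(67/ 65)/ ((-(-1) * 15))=67/ 975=0.07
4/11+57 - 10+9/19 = 9998/209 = 47.84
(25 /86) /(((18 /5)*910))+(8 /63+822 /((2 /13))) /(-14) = -752675437 /1972152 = -381.65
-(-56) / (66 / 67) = 1876 / 33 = 56.85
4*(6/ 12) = 2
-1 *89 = -89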